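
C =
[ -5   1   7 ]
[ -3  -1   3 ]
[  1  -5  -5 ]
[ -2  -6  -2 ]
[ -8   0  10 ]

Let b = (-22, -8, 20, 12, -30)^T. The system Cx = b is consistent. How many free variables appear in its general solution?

1

Row reduce the augmented matrix [C | b].
R2 ← R2 − (3/5)·R1: [0, -8/5, -6/5, 26/5]
R3 ← R3 + (1/5)·R1: [0, -24/5, -18/5, 78/5]
R4 ← R4 − (2/5)·R1: [0, -32/5, -24/5, 104/5]
R5 ← R5 − (8/5)·R1: [0, -8/5, -6/5, 26/5]
R3 ← R3 − (3)·R2: [0, 0, 0, 0]
R4 ← R4 − (4)·R2: [0, 0, 0, 0]
R5 ← R5 − R2: [0, 0, 0, 0]
The echelon form has 2 nonzero rows, and every pivot lies in the first 3 columns, so rank(C) = rank([C|b]) = 2.
The system is consistent.
Free variables = (unknowns) − (rank) = 3 − 2 = 1.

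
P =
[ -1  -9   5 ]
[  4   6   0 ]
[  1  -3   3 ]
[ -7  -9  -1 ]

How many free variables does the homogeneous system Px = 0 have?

Row reduce to echelon form.
R2 ← R2 + (4)·R1: [0, -30, 20]
R3 ← R3 + R1: [0, -12, 8]
R4 ← R4 − (7)·R1: [0, 54, -36]
R3 ← R3 − (2/5)·R2: [0, 0, 0]
R4 ← R4 + (9/5)·R2: [0, 0, 0]
2 nonzero rows, so rank(P) = 2.
P has 3 columns; by rank–nullity, nullity = 3 − 2 = 1.

1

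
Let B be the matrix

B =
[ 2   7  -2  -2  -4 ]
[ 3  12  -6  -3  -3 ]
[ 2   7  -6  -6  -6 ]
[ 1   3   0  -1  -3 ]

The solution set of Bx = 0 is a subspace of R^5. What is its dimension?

Row reduce to echelon form.
R2 ← R2 − (3/2)·R1: [0, 3/2, -3, 0, 3]
R3 ← R3 − R1: [0, 0, -4, -4, -2]
R4 ← R4 − (1/2)·R1: [0, -1/2, 1, 0, -1]
R4 ← R4 + (1/3)·R2: [0, 0, 0, 0, 0]
3 nonzero rows, so rank(B) = 3.
B has 5 columns; by rank–nullity, nullity = 5 − 3 = 2.

2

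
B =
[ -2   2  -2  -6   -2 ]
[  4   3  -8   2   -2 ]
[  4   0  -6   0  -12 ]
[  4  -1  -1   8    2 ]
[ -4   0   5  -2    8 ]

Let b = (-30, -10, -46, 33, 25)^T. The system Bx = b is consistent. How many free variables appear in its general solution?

Row reduce the augmented matrix [B | b].
R2 ← R2 + (2)·R1: [0, 7, -12, -10, -6, -70]
R3 ← R3 + (2)·R1: [0, 4, -10, -12, -16, -106]
R4 ← R4 + (2)·R1: [0, 3, -5, -4, -2, -27]
R5 ← R5 − (2)·R1: [0, -4, 9, 10, 12, 85]
R3 ← R3 − (4/7)·R2: [0, 0, -22/7, -44/7, -88/7, -66]
R4 ← R4 − (3/7)·R2: [0, 0, 1/7, 2/7, 4/7, 3]
R5 ← R5 + (4/7)·R2: [0, 0, 15/7, 30/7, 60/7, 45]
R4 ← R4 + (1/22)·R3: [0, 0, 0, 0, 0, 0]
R5 ← R5 + (15/22)·R3: [0, 0, 0, 0, 0, 0]
The echelon form has 3 nonzero rows, and every pivot lies in the first 5 columns, so rank(B) = rank([B|b]) = 3.
The system is consistent.
Free variables = (unknowns) − (rank) = 5 − 3 = 2.

2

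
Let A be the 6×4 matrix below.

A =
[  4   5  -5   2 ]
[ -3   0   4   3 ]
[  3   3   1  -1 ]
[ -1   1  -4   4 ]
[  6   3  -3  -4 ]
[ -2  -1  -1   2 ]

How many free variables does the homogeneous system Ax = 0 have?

1

Row reduce to echelon form.
R2 ← R2 + (3/4)·R1: [0, 15/4, 1/4, 9/2]
R3 ← R3 − (3/4)·R1: [0, -3/4, 19/4, -5/2]
R4 ← R4 + (1/4)·R1: [0, 9/4, -21/4, 9/2]
R5 ← R5 − (3/2)·R1: [0, -9/2, 9/2, -7]
R6 ← R6 + (1/2)·R1: [0, 3/2, -7/2, 3]
R3 ← R3 + (1/5)·R2: [0, 0, 24/5, -8/5]
R4 ← R4 − (3/5)·R2: [0, 0, -27/5, 9/5]
R5 ← R5 + (6/5)·R2: [0, 0, 24/5, -8/5]
R6 ← R6 − (2/5)·R2: [0, 0, -18/5, 6/5]
R4 ← R4 + (9/8)·R3: [0, 0, 0, 0]
R5 ← R5 − R3: [0, 0, 0, 0]
R6 ← R6 + (3/4)·R3: [0, 0, 0, 0]
3 nonzero rows, so rank(A) = 3.
A has 4 columns; by rank–nullity, nullity = 4 − 3 = 1.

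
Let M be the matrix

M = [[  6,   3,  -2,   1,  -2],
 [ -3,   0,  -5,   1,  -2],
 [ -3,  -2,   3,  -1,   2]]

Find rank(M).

Row reduce to echelon form.
R2 ← R2 + (1/2)·R1: [0, 3/2, -6, 3/2, -3]
R3 ← R3 + (1/2)·R1: [0, -1/2, 2, -1/2, 1]
R3 ← R3 + (1/3)·R2: [0, 0, 0, 0, 0]
Echelon form has 2 nonzero rows, so rank(M) = 2.

2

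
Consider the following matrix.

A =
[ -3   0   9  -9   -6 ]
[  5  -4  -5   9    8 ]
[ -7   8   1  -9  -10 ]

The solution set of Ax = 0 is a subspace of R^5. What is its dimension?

Row reduce to echelon form.
R2 ← R2 + (5/3)·R1: [0, -4, 10, -6, -2]
R3 ← R3 − (7/3)·R1: [0, 8, -20, 12, 4]
R3 ← R3 + (2)·R2: [0, 0, 0, 0, 0]
2 nonzero rows, so rank(A) = 2.
A has 5 columns; by rank–nullity, nullity = 5 − 2 = 3.

3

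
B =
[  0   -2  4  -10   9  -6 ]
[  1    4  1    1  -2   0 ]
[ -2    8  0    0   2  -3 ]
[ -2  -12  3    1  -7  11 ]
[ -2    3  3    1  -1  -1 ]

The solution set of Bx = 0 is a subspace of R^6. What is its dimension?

1

Row reduce to echelon form.
Swap R1 ↔ R2
R3 ← R3 + (2)·R1: [0, 16, 2, 2, -2, -3]
R4 ← R4 + (2)·R1: [0, -4, 5, 3, -11, 11]
R5 ← R5 + (2)·R1: [0, 11, 5, 3, -5, -1]
R3 ← R3 + (8)·R2: [0, 0, 34, -78, 70, -51]
R4 ← R4 − (2)·R2: [0, 0, -3, 23, -29, 23]
R5 ← R5 + (11/2)·R2: [0, 0, 27, -52, 89/2, -34]
R4 ← R4 + (3/34)·R3: [0, 0, 0, 274/17, -388/17, 37/2]
R5 ← R5 − (27/34)·R3: [0, 0, 0, 169/17, -377/34, 13/2]
R5 ← R5 − (169/274)·R4: [0, 0, 0, 0, 819/274, -2691/548]
5 nonzero rows, so rank(B) = 5.
B has 6 columns; by rank–nullity, nullity = 6 − 5 = 1.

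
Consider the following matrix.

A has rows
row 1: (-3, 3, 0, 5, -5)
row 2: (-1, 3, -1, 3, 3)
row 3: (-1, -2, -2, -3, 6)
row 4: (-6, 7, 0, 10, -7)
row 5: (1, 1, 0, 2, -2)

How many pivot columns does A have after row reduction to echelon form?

4

Row reduce to echelon form.
R2 ← R2 − (1/3)·R1: [0, 2, -1, 4/3, 14/3]
R3 ← R3 − (1/3)·R1: [0, -3, -2, -14/3, 23/3]
R4 ← R4 − (2)·R1: [0, 1, 0, 0, 3]
R5 ← R5 + (1/3)·R1: [0, 2, 0, 11/3, -11/3]
R3 ← R3 + (3/2)·R2: [0, 0, -7/2, -8/3, 44/3]
R4 ← R4 − (1/2)·R2: [0, 0, 1/2, -2/3, 2/3]
R5 ← R5 − R2: [0, 0, 1, 7/3, -25/3]
R4 ← R4 + (1/7)·R3: [0, 0, 0, -22/21, 58/21]
R5 ← R5 + (2/7)·R3: [0, 0, 0, 11/7, -29/7]
R5 ← R5 + (3/2)·R4: [0, 0, 0, 0, 0]
Echelon form has 4 nonzero rows, so rank(A) = 4.
Each nonzero row contributes one pivot column: 4 pivot columns.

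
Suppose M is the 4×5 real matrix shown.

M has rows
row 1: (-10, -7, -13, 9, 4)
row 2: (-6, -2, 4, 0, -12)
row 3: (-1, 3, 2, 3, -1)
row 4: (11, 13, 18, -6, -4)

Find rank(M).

4

Row reduce to echelon form.
R2 ← R2 − (3/5)·R1: [0, 11/5, 59/5, -27/5, -72/5]
R3 ← R3 − (1/10)·R1: [0, 37/10, 33/10, 21/10, -7/5]
R4 ← R4 + (11/10)·R1: [0, 53/10, 37/10, 39/10, 2/5]
R3 ← R3 − (37/22)·R2: [0, 0, -182/11, 123/11, 251/11]
R4 ← R4 − (53/22)·R2: [0, 0, -272/11, 186/11, 386/11]
R4 ← R4 − (136/91)·R3: [0, 0, 0, 18/91, 90/91]
Echelon form has 4 nonzero rows, so rank(M) = 4.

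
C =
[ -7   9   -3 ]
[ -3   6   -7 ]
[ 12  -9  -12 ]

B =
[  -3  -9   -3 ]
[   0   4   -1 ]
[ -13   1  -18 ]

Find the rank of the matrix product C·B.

2

First compute CB:
[[ 60,  96,  66],
 [100,  44, 129],
 [120, -156, 189]]
Now row reduce the product.
R2 ← R2 − (5/3)·R1: [0, -116, 19]
R3 ← R3 − (2)·R1: [0, -348, 57]
R3 ← R3 − (3)·R2: [0, 0, 0]
2 nonzero rows, so rank(CB) = 2.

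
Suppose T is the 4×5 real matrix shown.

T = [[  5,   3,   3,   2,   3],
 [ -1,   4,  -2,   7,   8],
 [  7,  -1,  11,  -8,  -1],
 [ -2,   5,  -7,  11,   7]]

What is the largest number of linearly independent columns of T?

Row reduce to echelon form.
R2 ← R2 + (1/5)·R1: [0, 23/5, -7/5, 37/5, 43/5]
R3 ← R3 − (7/5)·R1: [0, -26/5, 34/5, -54/5, -26/5]
R4 ← R4 + (2/5)·R1: [0, 31/5, -29/5, 59/5, 41/5]
R3 ← R3 + (26/23)·R2: [0, 0, 120/23, -56/23, 104/23]
R4 ← R4 − (31/23)·R2: [0, 0, -90/23, 42/23, -78/23]
R4 ← R4 + (3/4)·R3: [0, 0, 0, 0, 0]
Echelon form has 3 nonzero rows, so rank(T) = 3.
The rank gives the maximum number of linearly independent columns: 3.

3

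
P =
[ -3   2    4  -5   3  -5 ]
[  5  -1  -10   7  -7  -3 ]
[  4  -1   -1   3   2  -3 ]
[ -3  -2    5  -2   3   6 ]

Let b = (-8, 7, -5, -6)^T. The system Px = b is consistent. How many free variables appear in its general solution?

Row reduce the augmented matrix [P | b].
R2 ← R2 + (5/3)·R1: [0, 7/3, -10/3, -4/3, -2, -34/3, -19/3]
R3 ← R3 + (4/3)·R1: [0, 5/3, 13/3, -11/3, 6, -29/3, -47/3]
R4 ← R4 − R1: [0, -4, 1, 3, 0, 11, 2]
R3 ← R3 − (5/7)·R2: [0, 0, 47/7, -19/7, 52/7, -11/7, -78/7]
R4 ← R4 + (12/7)·R2: [0, 0, -33/7, 5/7, -24/7, -59/7, -62/7]
R4 ← R4 + (33/47)·R3: [0, 0, 0, -56/47, 84/47, -448/47, -784/47]
The echelon form has 4 nonzero rows, and every pivot lies in the first 6 columns, so rank(P) = rank([P|b]) = 4.
The system is consistent.
Free variables = (unknowns) − (rank) = 6 − 4 = 2.

2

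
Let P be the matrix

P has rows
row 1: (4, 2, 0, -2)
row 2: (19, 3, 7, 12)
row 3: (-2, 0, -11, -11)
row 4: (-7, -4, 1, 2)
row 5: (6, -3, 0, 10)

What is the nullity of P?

0

Row reduce to echelon form.
R2 ← R2 − (19/4)·R1: [0, -13/2, 7, 43/2]
R3 ← R3 + (1/2)·R1: [0, 1, -11, -12]
R4 ← R4 + (7/4)·R1: [0, -1/2, 1, -3/2]
R5 ← R5 − (3/2)·R1: [0, -6, 0, 13]
R3 ← R3 + (2/13)·R2: [0, 0, -129/13, -113/13]
R4 ← R4 − (1/13)·R2: [0, 0, 6/13, -41/13]
R5 ← R5 − (12/13)·R2: [0, 0, -84/13, -89/13]
R4 ← R4 + (2/43)·R3: [0, 0, 0, -153/43]
R5 ← R5 − (28/43)·R3: [0, 0, 0, -51/43]
R5 ← R5 − (1/3)·R4: [0, 0, 0, 0]
4 nonzero rows, so rank(P) = 4.
P has 4 columns; by rank–nullity, nullity = 4 − 4 = 0.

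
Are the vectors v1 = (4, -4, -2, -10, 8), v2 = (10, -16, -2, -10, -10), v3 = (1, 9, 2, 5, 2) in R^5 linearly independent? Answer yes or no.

yes

Form the matrix with these vectors as rows and row reduce.
R2 ← R2 − (5/2)·R1: [0, -6, 3, 15, -30]
R3 ← R3 − (1/4)·R1: [0, 10, 5/2, 15/2, 0]
R3 ← R3 + (5/3)·R2: [0, 0, 15/2, 65/2, -50]
3 nonzero rows, so the 3 vectors span a space of dimension 3.
Since 3 = 3, the vectors are linearly independent.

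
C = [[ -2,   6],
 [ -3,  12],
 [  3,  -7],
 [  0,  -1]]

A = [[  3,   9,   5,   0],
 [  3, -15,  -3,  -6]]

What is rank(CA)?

First compute CA:
[[ 12, -108, -28, -36],
 [ 27, -207, -51, -72],
 [-12, 132,  36,  42],
 [ -3,  15,   3,   6]]
Now row reduce the product.
R2 ← R2 − (9/4)·R1: [0, 36, 12, 9]
R3 ← R3 + R1: [0, 24, 8, 6]
R4 ← R4 + (1/4)·R1: [0, -12, -4, -3]
R3 ← R3 − (2/3)·R2: [0, 0, 0, 0]
R4 ← R4 + (1/3)·R2: [0, 0, 0, 0]
2 nonzero rows, so rank(CA) = 2.

2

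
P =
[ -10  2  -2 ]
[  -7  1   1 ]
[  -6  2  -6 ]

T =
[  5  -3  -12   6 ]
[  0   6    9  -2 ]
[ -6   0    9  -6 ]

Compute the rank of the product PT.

2

First compute PT:
[[-38,  42, 120, -52],
 [-41,  27, 102, -50],
 [  6,  30,  36,  -4]]
Now row reduce the product.
R2 ← R2 − (41/38)·R1: [0, -348/19, -522/19, 116/19]
R3 ← R3 + (3/19)·R1: [0, 696/19, 1044/19, -232/19]
R3 ← R3 + (2)·R2: [0, 0, 0, 0]
2 nonzero rows, so rank(PT) = 2.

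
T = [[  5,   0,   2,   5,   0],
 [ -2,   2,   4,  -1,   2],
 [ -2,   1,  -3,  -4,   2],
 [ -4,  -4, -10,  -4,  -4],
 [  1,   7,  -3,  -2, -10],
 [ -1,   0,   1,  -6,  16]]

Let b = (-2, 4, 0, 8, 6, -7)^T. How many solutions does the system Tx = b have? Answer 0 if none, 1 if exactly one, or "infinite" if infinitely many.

Row reduce the augmented matrix [T | b].
R2 ← R2 + (2/5)·R1: [0, 2, 24/5, 1, 2, 16/5]
R3 ← R3 + (2/5)·R1: [0, 1, -11/5, -2, 2, -4/5]
R4 ← R4 + (4/5)·R1: [0, -4, -42/5, 0, -4, 32/5]
R5 ← R5 − (1/5)·R1: [0, 7, -17/5, -3, -10, 32/5]
R6 ← R6 + (1/5)·R1: [0, 0, 7/5, -5, 16, -37/5]
R3 ← R3 − (1/2)·R2: [0, 0, -23/5, -5/2, 1, -12/5]
R4 ← R4 + (2)·R2: [0, 0, 6/5, 2, 0, 64/5]
R5 ← R5 − (7/2)·R2: [0, 0, -101/5, -13/2, -17, -24/5]
R4 ← R4 + (6/23)·R3: [0, 0, 0, 31/23, 6/23, 280/23]
R5 ← R5 − (101/23)·R3: [0, 0, 0, 103/23, -492/23, 132/23]
R6 ← R6 + (7/23)·R3: [0, 0, 0, -265/46, 375/23, -187/23]
R5 ← R5 − (103/31)·R4: [0, 0, 0, 0, -690/31, -1076/31]
R6 ← R6 + (265/62)·R4: [0, 0, 0, 0, 540/31, 1361/31]
R6 ← R6 + (18/23)·R5: [0, 0, 0, 0, 0, 385/23]
The echelon form has 6 nonzero rows; the last pivot sits in the augmented column, so rank(T) = 5 but rank([T|b]) = 6.
Since the ranks differ, the system is inconsistent.
It has no solutions.

0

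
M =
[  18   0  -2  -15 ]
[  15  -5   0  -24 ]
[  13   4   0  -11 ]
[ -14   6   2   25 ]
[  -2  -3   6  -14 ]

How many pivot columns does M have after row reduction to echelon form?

Row reduce to echelon form.
R2 ← R2 − (5/6)·R1: [0, -5, 5/3, -23/2]
R3 ← R3 − (13/18)·R1: [0, 4, 13/9, -1/6]
R4 ← R4 + (7/9)·R1: [0, 6, 4/9, 40/3]
R5 ← R5 + (1/9)·R1: [0, -3, 52/9, -47/3]
R3 ← R3 + (4/5)·R2: [0, 0, 25/9, -281/30]
R4 ← R4 + (6/5)·R2: [0, 0, 22/9, -7/15]
R5 ← R5 − (3/5)·R2: [0, 0, 43/9, -263/30]
R4 ← R4 − (22/25)·R3: [0, 0, 0, 972/125]
R5 ← R5 − (43/25)·R3: [0, 0, 0, 918/125]
R5 ← R5 − (17/18)·R4: [0, 0, 0, 0]
Echelon form has 4 nonzero rows, so rank(M) = 4.
Each nonzero row contributes one pivot column: 4 pivot columns.

4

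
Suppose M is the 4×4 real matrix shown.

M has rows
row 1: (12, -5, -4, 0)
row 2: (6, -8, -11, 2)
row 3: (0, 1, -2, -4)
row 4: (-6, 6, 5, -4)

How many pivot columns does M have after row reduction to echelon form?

3

Row reduce to echelon form.
R2 ← R2 − (1/2)·R1: [0, -11/2, -9, 2]
R4 ← R4 + (1/2)·R1: [0, 7/2, 3, -4]
R3 ← R3 + (2/11)·R2: [0, 0, -40/11, -40/11]
R4 ← R4 + (7/11)·R2: [0, 0, -30/11, -30/11]
R4 ← R4 − (3/4)·R3: [0, 0, 0, 0]
Echelon form has 3 nonzero rows, so rank(M) = 3.
Each nonzero row contributes one pivot column: 3 pivot columns.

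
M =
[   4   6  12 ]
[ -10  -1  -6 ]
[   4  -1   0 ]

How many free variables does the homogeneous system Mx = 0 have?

Row reduce to echelon form.
R2 ← R2 + (5/2)·R1: [0, 14, 24]
R3 ← R3 − R1: [0, -7, -12]
R3 ← R3 + (1/2)·R2: [0, 0, 0]
2 nonzero rows, so rank(M) = 2.
M has 3 columns; by rank–nullity, nullity = 3 − 2 = 1.

1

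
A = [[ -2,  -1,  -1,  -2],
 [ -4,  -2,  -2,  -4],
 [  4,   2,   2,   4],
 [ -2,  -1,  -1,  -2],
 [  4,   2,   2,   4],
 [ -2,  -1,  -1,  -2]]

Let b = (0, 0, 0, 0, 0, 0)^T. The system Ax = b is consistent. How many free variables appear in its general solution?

Row reduce the augmented matrix [A | b].
R2 ← R2 − (2)·R1: [0, 0, 0, 0, 0]
R3 ← R3 + (2)·R1: [0, 0, 0, 0, 0]
R4 ← R4 − R1: [0, 0, 0, 0, 0]
R5 ← R5 + (2)·R1: [0, 0, 0, 0, 0]
R6 ← R6 − R1: [0, 0, 0, 0, 0]
The echelon form has 1 nonzero rows, and every pivot lies in the first 4 columns, so rank(A) = rank([A|b]) = 1.
The system is consistent.
Free variables = (unknowns) − (rank) = 4 − 1 = 3.

3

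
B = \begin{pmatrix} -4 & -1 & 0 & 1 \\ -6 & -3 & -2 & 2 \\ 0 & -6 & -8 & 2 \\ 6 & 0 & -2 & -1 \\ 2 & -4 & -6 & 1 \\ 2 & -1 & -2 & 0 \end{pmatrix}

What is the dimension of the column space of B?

2

Row reduce to echelon form.
R2 ← R2 − (3/2)·R1: [0, -3/2, -2, 1/2]
R4 ← R4 + (3/2)·R1: [0, -3/2, -2, 1/2]
R5 ← R5 + (1/2)·R1: [0, -9/2, -6, 3/2]
R6 ← R6 + (1/2)·R1: [0, -3/2, -2, 1/2]
R3 ← R3 − (4)·R2: [0, 0, 0, 0]
R4 ← R4 − R2: [0, 0, 0, 0]
R5 ← R5 − (3)·R2: [0, 0, 0, 0]
R6 ← R6 − R2: [0, 0, 0, 0]
Echelon form has 2 nonzero rows, so rank(B) = 2.
The column space has dimension equal to the rank: 2.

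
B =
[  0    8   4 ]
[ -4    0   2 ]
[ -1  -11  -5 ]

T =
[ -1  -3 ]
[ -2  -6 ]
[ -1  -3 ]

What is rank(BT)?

First compute BT:
[[-20, -60],
 [  2,   6],
 [ 28,  84]]
Now row reduce the product.
R2 ← R2 + (1/10)·R1: [0, 0]
R3 ← R3 + (7/5)·R1: [0, 0]
1 nonzero row, so rank(BT) = 1.

1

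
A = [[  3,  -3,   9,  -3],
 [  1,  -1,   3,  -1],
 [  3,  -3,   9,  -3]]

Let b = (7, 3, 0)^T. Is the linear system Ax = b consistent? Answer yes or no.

no

Row reduce the augmented matrix [A | b].
R2 ← R2 − (1/3)·R1: [0, 0, 0, 0, 2/3]
R3 ← R3 − R1: [0, 0, 0, 0, -7]
R3 ← R3 + (21/2)·R2: [0, 0, 0, 0, 0]
The echelon form has 2 nonzero rows; the last pivot sits in the augmented column, so rank(A) = 1 but rank([A|b]) = 2.
Since the ranks differ, the system is inconsistent.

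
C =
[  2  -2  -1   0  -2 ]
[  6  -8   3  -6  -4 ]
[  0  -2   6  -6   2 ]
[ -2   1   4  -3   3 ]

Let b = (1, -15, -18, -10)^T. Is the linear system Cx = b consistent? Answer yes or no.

yes

Row reduce the augmented matrix [C | b].
R2 ← R2 − (3)·R1: [0, -2, 6, -6, 2, -18]
R4 ← R4 + R1: [0, -1, 3, -3, 1, -9]
R3 ← R3 − R2: [0, 0, 0, 0, 0, 0]
R4 ← R4 − (1/2)·R2: [0, 0, 0, 0, 0, 0]
The echelon form has 2 nonzero rows, and every pivot lies in the first 5 columns, so rank(C) = rank([C|b]) = 2.
The system is consistent.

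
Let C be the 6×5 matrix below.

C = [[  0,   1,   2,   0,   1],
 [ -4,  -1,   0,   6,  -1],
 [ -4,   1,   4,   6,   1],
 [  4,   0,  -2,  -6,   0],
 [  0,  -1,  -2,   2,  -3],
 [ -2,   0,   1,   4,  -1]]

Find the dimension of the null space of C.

2

Row reduce to echelon form.
Swap R1 ↔ R2
R3 ← R3 − R1: [0, 2, 4, 0, 2]
R4 ← R4 + R1: [0, -1, -2, 0, -1]
R6 ← R6 − (1/2)·R1: [0, 1/2, 1, 1, -1/2]
R3 ← R3 − (2)·R2: [0, 0, 0, 0, 0]
R4 ← R4 + R2: [0, 0, 0, 0, 0]
R5 ← R5 + R2: [0, 0, 0, 2, -2]
R6 ← R6 − (1/2)·R2: [0, 0, 0, 1, -1]
Swap R3 ↔ R5
R6 ← R6 − (1/2)·R3: [0, 0, 0, 0, 0]
3 nonzero rows, so rank(C) = 3.
C has 5 columns; by rank–nullity, nullity = 5 − 3 = 2.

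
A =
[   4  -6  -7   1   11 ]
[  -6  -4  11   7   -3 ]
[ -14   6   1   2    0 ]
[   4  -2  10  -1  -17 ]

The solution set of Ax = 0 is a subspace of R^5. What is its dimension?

Row reduce to echelon form.
R2 ← R2 + (3/2)·R1: [0, -13, 1/2, 17/2, 27/2]
R3 ← R3 + (7/2)·R1: [0, -15, -47/2, 11/2, 77/2]
R4 ← R4 − R1: [0, 4, 17, -2, -28]
R3 ← R3 − (15/13)·R2: [0, 0, -313/13, -56/13, 298/13]
R4 ← R4 + (4/13)·R2: [0, 0, 223/13, 8/13, -310/13]
R4 ← R4 + (223/313)·R3: [0, 0, 0, -768/313, -2352/313]
4 nonzero rows, so rank(A) = 4.
A has 5 columns; by rank–nullity, nullity = 5 − 4 = 1.

1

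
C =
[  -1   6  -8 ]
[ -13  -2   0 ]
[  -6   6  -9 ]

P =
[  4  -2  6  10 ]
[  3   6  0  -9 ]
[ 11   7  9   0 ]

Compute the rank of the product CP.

2

First compute CP:
[[-74, -18, -78, -64],
 [-58,  14, -78, -112],
 [-105, -15, -117, -114]]
Now row reduce the product.
R2 ← R2 − (29/37)·R1: [0, 1040/37, -624/37, -2288/37]
R3 ← R3 − (105/74)·R1: [0, 390/37, -234/37, -858/37]
R3 ← R3 − (3/8)·R2: [0, 0, 0, 0]
2 nonzero rows, so rank(CP) = 2.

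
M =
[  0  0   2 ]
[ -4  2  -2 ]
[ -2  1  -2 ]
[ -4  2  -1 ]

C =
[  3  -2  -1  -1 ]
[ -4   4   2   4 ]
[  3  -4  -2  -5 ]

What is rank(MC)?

First compute MC:
[[  6,  -8,  -4, -10],
 [-26,  24,  12,  22],
 [-16,  16,   8,  16],
 [-23,  20,  10,  17]]
Now row reduce the product.
R2 ← R2 + (13/3)·R1: [0, -32/3, -16/3, -64/3]
R3 ← R3 + (8/3)·R1: [0, -16/3, -8/3, -32/3]
R4 ← R4 + (23/6)·R1: [0, -32/3, -16/3, -64/3]
R3 ← R3 − (1/2)·R2: [0, 0, 0, 0]
R4 ← R4 − R2: [0, 0, 0, 0]
2 nonzero rows, so rank(MC) = 2.

2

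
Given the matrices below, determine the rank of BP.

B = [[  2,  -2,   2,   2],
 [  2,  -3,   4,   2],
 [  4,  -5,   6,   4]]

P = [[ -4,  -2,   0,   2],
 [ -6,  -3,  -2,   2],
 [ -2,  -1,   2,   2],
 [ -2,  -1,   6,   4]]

First compute BP:
[[ -4,  -2,  20,  12],
 [ -2,  -1,  26,  14],
 [ -6,  -3,  46,  26]]
Now row reduce the product.
R2 ← R2 − (1/2)·R1: [0, 0, 16, 8]
R3 ← R3 − (3/2)·R1: [0, 0, 16, 8]
R3 ← R3 − R2: [0, 0, 0, 0]
2 nonzero rows, so rank(BP) = 2.

2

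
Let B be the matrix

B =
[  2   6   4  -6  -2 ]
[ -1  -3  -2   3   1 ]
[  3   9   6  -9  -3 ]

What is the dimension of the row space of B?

Row reduce to echelon form.
R2 ← R2 + (1/2)·R1: [0, 0, 0, 0, 0]
R3 ← R3 − (3/2)·R1: [0, 0, 0, 0, 0]
Echelon form has 1 nonzero row, so rank(B) = 1.
The row space has dimension equal to the rank: 1.

1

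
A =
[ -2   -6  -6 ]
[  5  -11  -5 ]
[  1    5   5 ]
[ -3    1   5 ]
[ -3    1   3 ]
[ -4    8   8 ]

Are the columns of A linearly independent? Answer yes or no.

Row reduce A to echelon form.
R2 ← R2 + (5/2)·R1: [0, -26, -20]
R3 ← R3 + (1/2)·R1: [0, 2, 2]
R4 ← R4 − (3/2)·R1: [0, 10, 14]
R5 ← R5 − (3/2)·R1: [0, 10, 12]
R6 ← R6 − (2)·R1: [0, 20, 20]
R3 ← R3 + (1/13)·R2: [0, 0, 6/13]
R4 ← R4 + (5/13)·R2: [0, 0, 82/13]
R5 ← R5 + (5/13)·R2: [0, 0, 56/13]
R6 ← R6 + (10/13)·R2: [0, 0, 60/13]
R4 ← R4 − (41/3)·R3: [0, 0, 0]
R5 ← R5 − (28/3)·R3: [0, 0, 0]
R6 ← R6 − (10)·R3: [0, 0, 0]
3 pivots among 3 columns.
Every column is a pivot column, so the columns are linearly independent.

yes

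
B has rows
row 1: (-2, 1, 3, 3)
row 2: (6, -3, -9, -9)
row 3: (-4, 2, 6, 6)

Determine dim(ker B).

Row reduce to echelon form.
R2 ← R2 + (3)·R1: [0, 0, 0, 0]
R3 ← R3 − (2)·R1: [0, 0, 0, 0]
1 nonzero row, so rank(B) = 1.
B has 4 columns; by rank–nullity, nullity = 4 − 1 = 3.

3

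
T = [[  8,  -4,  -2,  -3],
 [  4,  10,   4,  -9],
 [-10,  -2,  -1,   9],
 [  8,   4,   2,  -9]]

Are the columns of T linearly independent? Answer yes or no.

no

Row reduce T to echelon form.
R2 ← R2 − (1/2)·R1: [0, 12, 5, -15/2]
R3 ← R3 + (5/4)·R1: [0, -7, -7/2, 21/4]
R4 ← R4 − R1: [0, 8, 4, -6]
R3 ← R3 + (7/12)·R2: [0, 0, -7/12, 7/8]
R4 ← R4 − (2/3)·R2: [0, 0, 2/3, -1]
R4 ← R4 + (8/7)·R3: [0, 0, 0, 0]
3 pivots among 4 columns.
Only 3 < 4 pivot columns, so the columns are linearly dependent.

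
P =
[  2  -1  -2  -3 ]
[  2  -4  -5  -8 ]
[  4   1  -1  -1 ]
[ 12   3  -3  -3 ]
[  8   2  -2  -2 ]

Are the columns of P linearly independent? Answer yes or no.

Row reduce P to echelon form.
R2 ← R2 − R1: [0, -3, -3, -5]
R3 ← R3 − (2)·R1: [0, 3, 3, 5]
R4 ← R4 − (6)·R1: [0, 9, 9, 15]
R5 ← R5 − (4)·R1: [0, 6, 6, 10]
R3 ← R3 + R2: [0, 0, 0, 0]
R4 ← R4 + (3)·R2: [0, 0, 0, 0]
R5 ← R5 + (2)·R2: [0, 0, 0, 0]
2 pivots among 4 columns.
Only 2 < 4 pivot columns, so the columns are linearly dependent.

no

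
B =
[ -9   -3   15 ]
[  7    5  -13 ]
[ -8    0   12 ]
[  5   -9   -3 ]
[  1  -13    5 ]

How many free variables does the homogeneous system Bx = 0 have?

1

Row reduce to echelon form.
R2 ← R2 + (7/9)·R1: [0, 8/3, -4/3]
R3 ← R3 − (8/9)·R1: [0, 8/3, -4/3]
R4 ← R4 + (5/9)·R1: [0, -32/3, 16/3]
R5 ← R5 + (1/9)·R1: [0, -40/3, 20/3]
R3 ← R3 − R2: [0, 0, 0]
R4 ← R4 + (4)·R2: [0, 0, 0]
R5 ← R5 + (5)·R2: [0, 0, 0]
2 nonzero rows, so rank(B) = 2.
B has 3 columns; by rank–nullity, nullity = 3 − 2 = 1.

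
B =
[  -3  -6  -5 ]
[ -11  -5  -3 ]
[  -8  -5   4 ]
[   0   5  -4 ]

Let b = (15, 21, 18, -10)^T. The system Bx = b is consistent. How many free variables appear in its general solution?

Row reduce the augmented matrix [B | b].
R2 ← R2 − (11/3)·R1: [0, 17, 46/3, -34]
R3 ← R3 − (8/3)·R1: [0, 11, 52/3, -22]
R3 ← R3 − (11/17)·R2: [0, 0, 126/17, 0]
R4 ← R4 − (5/17)·R2: [0, 0, -434/51, 0]
R4 ← R4 + (31/27)·R3: [0, 0, 0, 0]
The echelon form has 3 nonzero rows, and every pivot lies in the first 3 columns, so rank(B) = rank([B|b]) = 3.
The system is consistent.
Free variables = (unknowns) − (rank) = 3 − 3 = 0.

0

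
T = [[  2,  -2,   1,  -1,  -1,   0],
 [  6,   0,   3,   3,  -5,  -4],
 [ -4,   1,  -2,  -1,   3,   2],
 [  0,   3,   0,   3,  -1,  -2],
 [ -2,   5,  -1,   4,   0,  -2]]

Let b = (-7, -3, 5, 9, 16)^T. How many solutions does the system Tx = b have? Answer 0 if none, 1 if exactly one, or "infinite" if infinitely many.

infinite

Row reduce the augmented matrix [T | b].
R2 ← R2 − (3)·R1: [0, 6, 0, 6, -2, -4, 18]
R3 ← R3 + (2)·R1: [0, -3, 0, -3, 1, 2, -9]
R5 ← R5 + R1: [0, 3, 0, 3, -1, -2, 9]
R3 ← R3 + (1/2)·R2: [0, 0, 0, 0, 0, 0, 0]
R4 ← R4 − (1/2)·R2: [0, 0, 0, 0, 0, 0, 0]
R5 ← R5 − (1/2)·R2: [0, 0, 0, 0, 0, 0, 0]
The echelon form has 2 nonzero rows, and every pivot lies in the first 6 columns, so rank(T) = rank([T|b]) = 2.
The system is consistent.
rank = 2 < 6 unknowns, so there are infinitely many solutions.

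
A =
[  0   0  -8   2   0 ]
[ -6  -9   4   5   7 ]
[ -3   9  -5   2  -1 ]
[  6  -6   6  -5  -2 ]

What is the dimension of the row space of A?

3

Row reduce to echelon form.
Swap R1 ↔ R2
R3 ← R3 − (1/2)·R1: [0, 27/2, -7, -1/2, -9/2]
R4 ← R4 + R1: [0, -15, 10, 0, 5]
Swap R2 ↔ R3
R4 ← R4 + (10/9)·R2: [0, 0, 20/9, -5/9, 0]
R4 ← R4 + (5/18)·R3: [0, 0, 0, 0, 0]
Echelon form has 3 nonzero rows, so rank(A) = 3.
The row space has dimension equal to the rank: 3.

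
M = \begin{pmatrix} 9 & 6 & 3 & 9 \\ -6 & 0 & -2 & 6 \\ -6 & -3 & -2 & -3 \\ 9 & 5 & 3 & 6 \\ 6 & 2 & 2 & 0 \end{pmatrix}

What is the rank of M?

2

Row reduce to echelon form.
R2 ← R2 + (2/3)·R1: [0, 4, 0, 12]
R3 ← R3 + (2/3)·R1: [0, 1, 0, 3]
R4 ← R4 − R1: [0, -1, 0, -3]
R5 ← R5 − (2/3)·R1: [0, -2, 0, -6]
R3 ← R3 − (1/4)·R2: [0, 0, 0, 0]
R4 ← R4 + (1/4)·R2: [0, 0, 0, 0]
R5 ← R5 + (1/2)·R2: [0, 0, 0, 0]
Echelon form has 2 nonzero rows, so rank(M) = 2.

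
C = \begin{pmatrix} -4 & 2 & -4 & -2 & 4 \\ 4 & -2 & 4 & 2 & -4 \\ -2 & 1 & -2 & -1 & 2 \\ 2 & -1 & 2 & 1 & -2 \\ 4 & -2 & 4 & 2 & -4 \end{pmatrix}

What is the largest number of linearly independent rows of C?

1

Row reduce to echelon form.
R2 ← R2 + R1: [0, 0, 0, 0, 0]
R3 ← R3 − (1/2)·R1: [0, 0, 0, 0, 0]
R4 ← R4 + (1/2)·R1: [0, 0, 0, 0, 0]
R5 ← R5 + R1: [0, 0, 0, 0, 0]
Echelon form has 1 nonzero row, so rank(C) = 1.
The rank gives the maximum number of linearly independent rows: 1.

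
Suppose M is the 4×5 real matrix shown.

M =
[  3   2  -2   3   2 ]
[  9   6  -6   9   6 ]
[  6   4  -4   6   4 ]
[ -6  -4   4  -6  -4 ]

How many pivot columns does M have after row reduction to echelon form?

Row reduce to echelon form.
R2 ← R2 − (3)·R1: [0, 0, 0, 0, 0]
R3 ← R3 − (2)·R1: [0, 0, 0, 0, 0]
R4 ← R4 + (2)·R1: [0, 0, 0, 0, 0]
Echelon form has 1 nonzero row, so rank(M) = 1.
Each nonzero row contributes one pivot column: 1 pivot columns.

1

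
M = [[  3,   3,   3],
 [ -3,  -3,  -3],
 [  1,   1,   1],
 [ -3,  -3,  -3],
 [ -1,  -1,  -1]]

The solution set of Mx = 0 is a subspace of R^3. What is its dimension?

Row reduce to echelon form.
R2 ← R2 + R1: [0, 0, 0]
R3 ← R3 − (1/3)·R1: [0, 0, 0]
R4 ← R4 + R1: [0, 0, 0]
R5 ← R5 + (1/3)·R1: [0, 0, 0]
1 nonzero row, so rank(M) = 1.
M has 3 columns; by rank–nullity, nullity = 3 − 1 = 2.

2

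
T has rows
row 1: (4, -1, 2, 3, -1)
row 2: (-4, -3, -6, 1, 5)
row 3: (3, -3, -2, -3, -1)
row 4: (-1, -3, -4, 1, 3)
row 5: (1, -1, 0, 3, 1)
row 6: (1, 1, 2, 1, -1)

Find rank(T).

Row reduce to echelon form.
R2 ← R2 + R1: [0, -4, -4, 4, 4]
R3 ← R3 − (3/4)·R1: [0, -9/4, -7/2, -21/4, -1/4]
R4 ← R4 + (1/4)·R1: [0, -13/4, -7/2, 7/4, 11/4]
R5 ← R5 − (1/4)·R1: [0, -3/4, -1/2, 9/4, 5/4]
R6 ← R6 − (1/4)·R1: [0, 5/4, 3/2, 1/4, -3/4]
R3 ← R3 − (9/16)·R2: [0, 0, -5/4, -15/2, -5/2]
R4 ← R4 − (13/16)·R2: [0, 0, -1/4, -3/2, -1/2]
R5 ← R5 − (3/16)·R2: [0, 0, 1/4, 3/2, 1/2]
R6 ← R6 + (5/16)·R2: [0, 0, 1/4, 3/2, 1/2]
R4 ← R4 − (1/5)·R3: [0, 0, 0, 0, 0]
R5 ← R5 + (1/5)·R3: [0, 0, 0, 0, 0]
R6 ← R6 + (1/5)·R3: [0, 0, 0, 0, 0]
Echelon form has 3 nonzero rows, so rank(T) = 3.

3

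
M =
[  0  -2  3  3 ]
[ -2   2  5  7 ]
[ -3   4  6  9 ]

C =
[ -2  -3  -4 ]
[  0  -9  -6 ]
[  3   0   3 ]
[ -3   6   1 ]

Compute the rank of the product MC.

First compute MC:
[[  0,  36,  24],
 [ -2,  30,  18],
 [ -3,  27,  15]]
Now row reduce the product.
Swap R1 ↔ R2
R3 ← R3 − (3/2)·R1: [0, -18, -12]
R3 ← R3 + (1/2)·R2: [0, 0, 0]
2 nonzero rows, so rank(MC) = 2.

2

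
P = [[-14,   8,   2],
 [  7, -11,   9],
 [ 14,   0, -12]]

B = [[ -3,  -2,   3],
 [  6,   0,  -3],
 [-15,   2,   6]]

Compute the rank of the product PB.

2

First compute PB:
[[ 60,  32, -54],
 [-222,   4, 108],
 [138, -52, -30]]
Now row reduce the product.
R2 ← R2 + (37/10)·R1: [0, 612/5, -459/5]
R3 ← R3 − (23/10)·R1: [0, -628/5, 471/5]
R3 ← R3 + (157/153)·R2: [0, 0, 0]
2 nonzero rows, so rank(PB) = 2.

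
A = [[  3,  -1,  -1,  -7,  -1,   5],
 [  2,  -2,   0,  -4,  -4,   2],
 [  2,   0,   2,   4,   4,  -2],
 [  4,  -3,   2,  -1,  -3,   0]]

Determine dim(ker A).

3

Row reduce to echelon form.
R2 ← R2 − (2/3)·R1: [0, -4/3, 2/3, 2/3, -10/3, -4/3]
R3 ← R3 − (2/3)·R1: [0, 2/3, 8/3, 26/3, 14/3, -16/3]
R4 ← R4 − (4/3)·R1: [0, -5/3, 10/3, 25/3, -5/3, -20/3]
R3 ← R3 + (1/2)·R2: [0, 0, 3, 9, 3, -6]
R4 ← R4 − (5/4)·R2: [0, 0, 5/2, 15/2, 5/2, -5]
R4 ← R4 − (5/6)·R3: [0, 0, 0, 0, 0, 0]
3 nonzero rows, so rank(A) = 3.
A has 6 columns; by rank–nullity, nullity = 6 − 3 = 3.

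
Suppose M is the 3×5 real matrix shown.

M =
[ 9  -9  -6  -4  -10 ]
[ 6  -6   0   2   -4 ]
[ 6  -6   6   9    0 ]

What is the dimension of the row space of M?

Row reduce to echelon form.
R2 ← R2 − (2/3)·R1: [0, 0, 4, 14/3, 8/3]
R3 ← R3 − (2/3)·R1: [0, 0, 10, 35/3, 20/3]
R3 ← R3 − (5/2)·R2: [0, 0, 0, 0, 0]
Echelon form has 2 nonzero rows, so rank(M) = 2.
The row space has dimension equal to the rank: 2.

2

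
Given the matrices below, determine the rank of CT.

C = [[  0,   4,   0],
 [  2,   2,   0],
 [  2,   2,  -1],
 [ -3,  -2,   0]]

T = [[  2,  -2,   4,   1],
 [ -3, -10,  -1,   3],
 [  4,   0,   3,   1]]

First compute CT:
[[-12, -40,  -4,  12],
 [ -2, -24,   6,   8],
 [ -6, -24,   3,   7],
 [  0,  26, -10,  -9]]
Now row reduce the product.
R2 ← R2 − (1/6)·R1: [0, -52/3, 20/3, 6]
R3 ← R3 − (1/2)·R1: [0, -4, 5, 1]
R3 ← R3 − (3/13)·R2: [0, 0, 45/13, -5/13]
R4 ← R4 + (3/2)·R2: [0, 0, 0, 0]
3 nonzero rows, so rank(CT) = 3.

3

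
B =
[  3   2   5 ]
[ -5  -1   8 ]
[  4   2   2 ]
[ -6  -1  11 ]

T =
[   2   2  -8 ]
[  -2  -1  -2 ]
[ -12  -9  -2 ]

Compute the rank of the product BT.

First compute BT:
[[-58, -41, -38],
 [-104, -81,  26],
 [-20, -12, -40],
 [-142, -110,  28]]
Now row reduce the product.
R2 ← R2 − (52/29)·R1: [0, -217/29, 2730/29]
R3 ← R3 − (10/29)·R1: [0, 62/29, -780/29]
R4 ← R4 − (71/29)·R1: [0, -279/29, 3510/29]
R3 ← R3 + (2/7)·R2: [0, 0, 0]
R4 ← R4 − (9/7)·R2: [0, 0, 0]
2 nonzero rows, so rank(BT) = 2.

2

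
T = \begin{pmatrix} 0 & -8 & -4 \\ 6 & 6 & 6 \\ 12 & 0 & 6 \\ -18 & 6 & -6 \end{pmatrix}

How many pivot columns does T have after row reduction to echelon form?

2

Row reduce to echelon form.
Swap R1 ↔ R2
R3 ← R3 − (2)·R1: [0, -12, -6]
R4 ← R4 + (3)·R1: [0, 24, 12]
R3 ← R3 − (3/2)·R2: [0, 0, 0]
R4 ← R4 + (3)·R2: [0, 0, 0]
Echelon form has 2 nonzero rows, so rank(T) = 2.
Each nonzero row contributes one pivot column: 2 pivot columns.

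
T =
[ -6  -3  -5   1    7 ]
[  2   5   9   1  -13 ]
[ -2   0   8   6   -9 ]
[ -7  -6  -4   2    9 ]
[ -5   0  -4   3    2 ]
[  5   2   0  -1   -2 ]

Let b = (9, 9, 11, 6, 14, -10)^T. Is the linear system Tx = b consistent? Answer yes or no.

yes

Row reduce the augmented matrix [T | b].
R2 ← R2 + (1/3)·R1: [0, 4, 22/3, 4/3, -32/3, 12]
R3 ← R3 − (1/3)·R1: [0, 1, 29/3, 17/3, -34/3, 8]
R4 ← R4 − (7/6)·R1: [0, -5/2, 11/6, 5/6, 5/6, -9/2]
R5 ← R5 − (5/6)·R1: [0, 5/2, 1/6, 13/6, -23/6, 13/2]
R6 ← R6 + (5/6)·R1: [0, -1/2, -25/6, -1/6, 23/6, -5/2]
R3 ← R3 − (1/4)·R2: [0, 0, 47/6, 16/3, -26/3, 5]
R4 ← R4 + (5/8)·R2: [0, 0, 77/12, 5/3, -35/6, 3]
R5 ← R5 − (5/8)·R2: [0, 0, -53/12, 4/3, 17/6, -1]
R6 ← R6 + (1/8)·R2: [0, 0, -13/4, 0, 5/2, -1]
R4 ← R4 − (77/94)·R3: [0, 0, 0, -127/47, 119/94, -103/94]
R5 ← R5 + (53/94)·R3: [0, 0, 0, 204/47, -193/94, 171/94]
R6 ← R6 + (39/94)·R3: [0, 0, 0, 104/47, -103/94, 101/94]
R5 ← R5 + (204/127)·R4: [0, 0, 0, 0, -5/254, 15/254]
R6 ← R6 + (104/127)·R4: [0, 0, 0, 0, -15/254, 45/254]
R6 ← R6 − (3)·R5: [0, 0, 0, 0, 0, 0]
The echelon form has 5 nonzero rows, and every pivot lies in the first 5 columns, so rank(T) = rank([T|b]) = 5.
The system is consistent.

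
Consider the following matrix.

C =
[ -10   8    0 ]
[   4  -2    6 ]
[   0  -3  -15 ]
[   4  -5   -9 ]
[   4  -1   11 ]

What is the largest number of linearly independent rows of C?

2

Row reduce to echelon form.
R2 ← R2 + (2/5)·R1: [0, 6/5, 6]
R4 ← R4 + (2/5)·R1: [0, -9/5, -9]
R5 ← R5 + (2/5)·R1: [0, 11/5, 11]
R3 ← R3 + (5/2)·R2: [0, 0, 0]
R4 ← R4 + (3/2)·R2: [0, 0, 0]
R5 ← R5 − (11/6)·R2: [0, 0, 0]
Echelon form has 2 nonzero rows, so rank(C) = 2.
The rank gives the maximum number of linearly independent rows: 2.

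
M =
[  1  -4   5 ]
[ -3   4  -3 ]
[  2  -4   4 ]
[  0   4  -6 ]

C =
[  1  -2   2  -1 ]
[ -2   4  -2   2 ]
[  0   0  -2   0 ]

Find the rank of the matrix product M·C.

First compute MC:
[[  9, -18,   0,  -9],
 [-11,  22,  -8,  11],
 [ 10, -20,   4, -10],
 [ -8,  16,   4,   8]]
Now row reduce the product.
R2 ← R2 + (11/9)·R1: [0, 0, -8, 0]
R3 ← R3 − (10/9)·R1: [0, 0, 4, 0]
R4 ← R4 + (8/9)·R1: [0, 0, 4, 0]
R3 ← R3 + (1/2)·R2: [0, 0, 0, 0]
R4 ← R4 + (1/2)·R2: [0, 0, 0, 0]
2 nonzero rows, so rank(MC) = 2.

2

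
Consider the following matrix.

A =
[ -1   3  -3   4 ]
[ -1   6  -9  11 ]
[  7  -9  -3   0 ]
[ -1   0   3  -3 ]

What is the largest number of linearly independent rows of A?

2

Row reduce to echelon form.
R2 ← R2 − R1: [0, 3, -6, 7]
R3 ← R3 + (7)·R1: [0, 12, -24, 28]
R4 ← R4 − R1: [0, -3, 6, -7]
R3 ← R3 − (4)·R2: [0, 0, 0, 0]
R4 ← R4 + R2: [0, 0, 0, 0]
Echelon form has 2 nonzero rows, so rank(A) = 2.
The rank gives the maximum number of linearly independent rows: 2.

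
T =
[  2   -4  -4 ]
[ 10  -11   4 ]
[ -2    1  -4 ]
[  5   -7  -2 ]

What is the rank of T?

Row reduce to echelon form.
R2 ← R2 − (5)·R1: [0, 9, 24]
R3 ← R3 + R1: [0, -3, -8]
R4 ← R4 − (5/2)·R1: [0, 3, 8]
R3 ← R3 + (1/3)·R2: [0, 0, 0]
R4 ← R4 − (1/3)·R2: [0, 0, 0]
Echelon form has 2 nonzero rows, so rank(T) = 2.

2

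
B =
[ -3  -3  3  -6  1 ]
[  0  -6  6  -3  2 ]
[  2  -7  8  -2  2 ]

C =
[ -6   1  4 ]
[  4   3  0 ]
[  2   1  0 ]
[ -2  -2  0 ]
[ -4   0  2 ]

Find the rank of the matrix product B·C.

First compute BC:
[[ 20,   3, -10],
 [-14,  -6,   4],
 [-28,  -7,  12]]
Now row reduce the product.
R2 ← R2 + (7/10)·R1: [0, -39/10, -3]
R3 ← R3 + (7/5)·R1: [0, -14/5, -2]
R3 ← R3 − (28/39)·R2: [0, 0, 2/13]
3 nonzero rows, so rank(BC) = 3.

3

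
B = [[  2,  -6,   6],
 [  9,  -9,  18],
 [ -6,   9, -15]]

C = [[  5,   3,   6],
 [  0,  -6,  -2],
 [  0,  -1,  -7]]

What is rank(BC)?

3

First compute BC:
[[ 10,  36, -18],
 [ 45,  63, -54],
 [-30, -57,  51]]
Now row reduce the product.
R2 ← R2 − (9/2)·R1: [0, -99, 27]
R3 ← R3 + (3)·R1: [0, 51, -3]
R3 ← R3 + (17/33)·R2: [0, 0, 120/11]
3 nonzero rows, so rank(BC) = 3.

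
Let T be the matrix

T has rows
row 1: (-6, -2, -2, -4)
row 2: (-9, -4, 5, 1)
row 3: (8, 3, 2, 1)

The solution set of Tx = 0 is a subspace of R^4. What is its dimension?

1

Row reduce to echelon form.
R2 ← R2 − (3/2)·R1: [0, -1, 8, 7]
R3 ← R3 + (4/3)·R1: [0, 1/3, -2/3, -13/3]
R3 ← R3 + (1/3)·R2: [0, 0, 2, -2]
3 nonzero rows, so rank(T) = 3.
T has 4 columns; by rank–nullity, nullity = 4 − 3 = 1.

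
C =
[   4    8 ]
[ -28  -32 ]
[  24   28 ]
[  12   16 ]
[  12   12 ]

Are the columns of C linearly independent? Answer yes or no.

yes

Row reduce C to echelon form.
R2 ← R2 + (7)·R1: [0, 24]
R3 ← R3 − (6)·R1: [0, -20]
R4 ← R4 − (3)·R1: [0, -8]
R5 ← R5 − (3)·R1: [0, -12]
R3 ← R3 + (5/6)·R2: [0, 0]
R4 ← R4 + (1/3)·R2: [0, 0]
R5 ← R5 + (1/2)·R2: [0, 0]
2 pivots among 2 columns.
Every column is a pivot column, so the columns are linearly independent.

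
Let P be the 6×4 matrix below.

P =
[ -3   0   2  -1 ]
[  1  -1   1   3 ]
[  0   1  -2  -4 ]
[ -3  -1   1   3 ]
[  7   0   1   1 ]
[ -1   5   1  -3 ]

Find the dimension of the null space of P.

0

Row reduce to echelon form.
R2 ← R2 + (1/3)·R1: [0, -1, 5/3, 8/3]
R4 ← R4 − R1: [0, -1, -1, 4]
R5 ← R5 + (7/3)·R1: [0, 0, 17/3, -4/3]
R6 ← R6 − (1/3)·R1: [0, 5, 1/3, -8/3]
R3 ← R3 + R2: [0, 0, -1/3, -4/3]
R4 ← R4 − R2: [0, 0, -8/3, 4/3]
R6 ← R6 + (5)·R2: [0, 0, 26/3, 32/3]
R4 ← R4 − (8)·R3: [0, 0, 0, 12]
R5 ← R5 + (17)·R3: [0, 0, 0, -24]
R6 ← R6 + (26)·R3: [0, 0, 0, -24]
R5 ← R5 + (2)·R4: [0, 0, 0, 0]
R6 ← R6 + (2)·R4: [0, 0, 0, 0]
4 nonzero rows, so rank(P) = 4.
P has 4 columns; by rank–nullity, nullity = 4 − 4 = 0.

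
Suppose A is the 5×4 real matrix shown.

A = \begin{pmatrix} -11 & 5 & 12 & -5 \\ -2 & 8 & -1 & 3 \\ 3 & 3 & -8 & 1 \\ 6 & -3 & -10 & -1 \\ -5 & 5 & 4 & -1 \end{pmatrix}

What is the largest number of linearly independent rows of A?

Row reduce to echelon form.
R2 ← R2 − (2/11)·R1: [0, 78/11, -35/11, 43/11]
R3 ← R3 + (3/11)·R1: [0, 48/11, -52/11, -4/11]
R4 ← R4 + (6/11)·R1: [0, -3/11, -38/11, -41/11]
R5 ← R5 − (5/11)·R1: [0, 30/11, -16/11, 14/11]
R3 ← R3 − (8/13)·R2: [0, 0, -36/13, -36/13]
R4 ← R4 + (1/26)·R2: [0, 0, -93/26, -93/26]
R5 ← R5 − (5/13)·R2: [0, 0, -3/13, -3/13]
R4 ← R4 − (31/24)·R3: [0, 0, 0, 0]
R5 ← R5 − (1/12)·R3: [0, 0, 0, 0]
Echelon form has 3 nonzero rows, so rank(A) = 3.
The rank gives the maximum number of linearly independent rows: 3.

3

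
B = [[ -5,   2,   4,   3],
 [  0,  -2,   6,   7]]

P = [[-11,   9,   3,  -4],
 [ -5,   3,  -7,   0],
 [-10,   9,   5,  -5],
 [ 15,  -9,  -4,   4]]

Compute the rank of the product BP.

2

First compute BP:
[[ 50, -30, -21,  12],
 [ 55, -15,  16,  -2]]
Now row reduce the product.
R2 ← R2 − (11/10)·R1: [0, 18, 391/10, -76/5]
2 nonzero rows, so rank(BP) = 2.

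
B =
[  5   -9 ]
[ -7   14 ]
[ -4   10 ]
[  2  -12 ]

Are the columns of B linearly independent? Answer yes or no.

Row reduce B to echelon form.
R2 ← R2 + (7/5)·R1: [0, 7/5]
R3 ← R3 + (4/5)·R1: [0, 14/5]
R4 ← R4 − (2/5)·R1: [0, -42/5]
R3 ← R3 − (2)·R2: [0, 0]
R4 ← R4 + (6)·R2: [0, 0]
2 pivots among 2 columns.
Every column is a pivot column, so the columns are linearly independent.

yes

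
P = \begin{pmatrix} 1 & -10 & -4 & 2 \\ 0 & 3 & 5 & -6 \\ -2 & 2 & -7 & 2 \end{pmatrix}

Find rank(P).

3

Row reduce to echelon form.
R3 ← R3 + (2)·R1: [0, -18, -15, 6]
R3 ← R3 + (6)·R2: [0, 0, 15, -30]
Echelon form has 3 nonzero rows, so rank(P) = 3.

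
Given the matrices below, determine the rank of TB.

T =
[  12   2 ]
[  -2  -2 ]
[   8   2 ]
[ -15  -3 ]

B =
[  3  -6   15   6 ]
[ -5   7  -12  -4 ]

First compute TB:
[[ 26, -58, 156,  64],
 [  4,  -2,  -6,  -4],
 [ 14, -34,  96,  40],
 [-30,  69, -189, -78]]
Now row reduce the product.
R2 ← R2 − (2/13)·R1: [0, 90/13, -30, -180/13]
R3 ← R3 − (7/13)·R1: [0, -36/13, 12, 72/13]
R4 ← R4 + (15/13)·R1: [0, 27/13, -9, -54/13]
R3 ← R3 + (2/5)·R2: [0, 0, 0, 0]
R4 ← R4 − (3/10)·R2: [0, 0, 0, 0]
2 nonzero rows, so rank(TB) = 2.

2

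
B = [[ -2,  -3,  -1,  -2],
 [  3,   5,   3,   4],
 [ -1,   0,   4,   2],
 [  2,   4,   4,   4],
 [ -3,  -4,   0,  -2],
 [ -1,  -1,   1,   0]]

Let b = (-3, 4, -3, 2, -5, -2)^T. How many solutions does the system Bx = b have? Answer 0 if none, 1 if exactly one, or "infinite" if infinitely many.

infinite

Row reduce the augmented matrix [B | b].
R2 ← R2 + (3/2)·R1: [0, 1/2, 3/2, 1, -1/2]
R3 ← R3 − (1/2)·R1: [0, 3/2, 9/2, 3, -3/2]
R4 ← R4 + R1: [0, 1, 3, 2, -1]
R5 ← R5 − (3/2)·R1: [0, 1/2, 3/2, 1, -1/2]
R6 ← R6 − (1/2)·R1: [0, 1/2, 3/2, 1, -1/2]
R3 ← R3 − (3)·R2: [0, 0, 0, 0, 0]
R4 ← R4 − (2)·R2: [0, 0, 0, 0, 0]
R5 ← R5 − R2: [0, 0, 0, 0, 0]
R6 ← R6 − R2: [0, 0, 0, 0, 0]
The echelon form has 2 nonzero rows, and every pivot lies in the first 4 columns, so rank(B) = rank([B|b]) = 2.
The system is consistent.
rank = 2 < 4 unknowns, so there are infinitely many solutions.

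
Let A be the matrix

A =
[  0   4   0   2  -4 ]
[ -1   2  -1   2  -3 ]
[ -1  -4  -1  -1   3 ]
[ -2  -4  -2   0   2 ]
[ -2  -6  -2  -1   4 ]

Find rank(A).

Row reduce to echelon form.
Swap R1 ↔ R2
R3 ← R3 − R1: [0, -6, 0, -3, 6]
R4 ← R4 − (2)·R1: [0, -8, 0, -4, 8]
R5 ← R5 − (2)·R1: [0, -10, 0, -5, 10]
R3 ← R3 + (3/2)·R2: [0, 0, 0, 0, 0]
R4 ← R4 + (2)·R2: [0, 0, 0, 0, 0]
R5 ← R5 + (5/2)·R2: [0, 0, 0, 0, 0]
Echelon form has 2 nonzero rows, so rank(A) = 2.

2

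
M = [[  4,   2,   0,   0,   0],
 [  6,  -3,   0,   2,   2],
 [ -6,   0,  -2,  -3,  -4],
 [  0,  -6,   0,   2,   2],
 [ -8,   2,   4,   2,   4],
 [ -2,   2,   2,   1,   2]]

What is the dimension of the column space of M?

3

Row reduce to echelon form.
R2 ← R2 − (3/2)·R1: [0, -6, 0, 2, 2]
R3 ← R3 + (3/2)·R1: [0, 3, -2, -3, -4]
R5 ← R5 + (2)·R1: [0, 6, 4, 2, 4]
R6 ← R6 + (1/2)·R1: [0, 3, 2, 1, 2]
R3 ← R3 + (1/2)·R2: [0, 0, -2, -2, -3]
R4 ← R4 − R2: [0, 0, 0, 0, 0]
R5 ← R5 + R2: [0, 0, 4, 4, 6]
R6 ← R6 + (1/2)·R2: [0, 0, 2, 2, 3]
R5 ← R5 + (2)·R3: [0, 0, 0, 0, 0]
R6 ← R6 + R3: [0, 0, 0, 0, 0]
Echelon form has 3 nonzero rows, so rank(M) = 3.
The column space has dimension equal to the rank: 3.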